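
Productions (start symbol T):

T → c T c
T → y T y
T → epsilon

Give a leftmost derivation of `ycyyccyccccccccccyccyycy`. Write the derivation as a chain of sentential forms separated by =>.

T=>yTy=>ycTcy=>ycyTycy=>ycyyTyycy=>ycyycTcyycy=>ycyyccTccyycy=>ycyyccyTyccyycy=>ycyyccycTcyccyycy=>ycyyccyccTccyccyycy=>ycyyccycccTcccyccyycy=>ycyyccyccccTccccyccyycy=>ycyyccycccccTcccccyccyycy=>ycyyccyccccccccccyccyycy

T => yTy   [T → y T y]
yTy => ycTcy   [T → c T c]
ycTcy => ycyTycy   [T → y T y]
ycyTycy => ycyyTyycy   [T → y T y]
ycyyTyycy => ycyycTcyycy   [T → c T c]
ycyycTcyycy => ycyyccTccyycy   [T → c T c]
ycyyccTccyycy => ycyyccyTyccyycy   [T → y T y]
ycyyccyTyccyycy => ycyyccycTcyccyycy   [T → c T c]
ycyyccycTcyccyycy => ycyyccyccTccyccyycy   [T → c T c]
ycyyccyccTccyccyycy => ycyyccycccTcccyccyycy   [T → c T c]
ycyyccycccTcccyccyycy => ycyyccyccccTccccyccyycy   [T → c T c]
ycyyccyccccTccccyccyycy => ycyyccycccccTcccccyccyycy   [T → c T c]
ycyyccycccccTcccccyccyycy => ycyyccyccccccccccyccyycy   [T → epsilon]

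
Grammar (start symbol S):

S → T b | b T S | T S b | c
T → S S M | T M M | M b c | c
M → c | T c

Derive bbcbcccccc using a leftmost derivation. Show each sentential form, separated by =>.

S => bTS   [S → b T S]
bTS => bSSMS   [T → S S M]
bSSMS => bbTSSMS   [S → b T S]
bbTSSMS => bbSSMSSMS   [T → S S M]
bbSSMSSMS => bbTbSMSSMS   [S → T b]
bbTbSMSSMS => bbcbSMSSMS   [T → c]
bbcbSMSSMS => bbcbcMSSMS   [S → c]
bbcbcMSSMS => bbcbccSSMS   [M → c]
bbcbccSSMS => bbcbcccSMS   [S → c]
bbcbcccSMS => bbcbccccMS   [S → c]
bbcbccccMS => bbcbcccccS   [M → c]
bbcbcccccS => bbcbcccccc   [S → c]

S=>bTS=>bSSMS=>bbTSSMS=>bbSSMSSMS=>bbTbSMSSMS=>bbcbSMSSMS=>bbcbcMSSMS=>bbcbccSSMS=>bbcbcccSMS=>bbcbccccMS=>bbcbcccccS=>bbcbcccccc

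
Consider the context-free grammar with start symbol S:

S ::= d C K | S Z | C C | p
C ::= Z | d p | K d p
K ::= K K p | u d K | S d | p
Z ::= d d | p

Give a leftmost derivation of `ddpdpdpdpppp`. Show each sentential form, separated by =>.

S=>dCK=>ddpK=>ddpKKp=>ddpKKpKp=>ddpSdKpKp=>ddpCCdKpKp=>ddpdpCdKpKp=>ddpdpdpdKpKp=>ddpdpdpdppKp=>ddpdpdpdpppp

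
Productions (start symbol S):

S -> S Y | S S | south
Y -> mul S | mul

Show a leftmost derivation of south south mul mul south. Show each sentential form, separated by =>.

S => S S   [S -> S S]
S S => S Y S   [S -> S Y]
S Y S => S Y Y S   [S -> S Y]
S Y Y S => S S Y Y S   [S -> S S]
S S Y Y S => south S Y Y S   [S -> south]
south S Y Y S => south south Y Y S   [S -> south]
south south Y Y S => south south mul Y S   [Y -> mul]
south south mul Y S => south south mul mul S   [Y -> mul]
south south mul mul S => south south mul mul south   [S -> south]

S => S S => S Y S => S Y Y S => S S Y Y S => south S Y Y S => south south Y Y S => south south mul Y S => south south mul mul S => south south mul mul south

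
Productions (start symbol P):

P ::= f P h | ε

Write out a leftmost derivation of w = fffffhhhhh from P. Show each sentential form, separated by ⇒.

P ⇒ fPh ⇒ ffPhh ⇒ fffPhhh ⇒ ffffPhhhh ⇒ fffffPhhhhh ⇒ fffffhhhhh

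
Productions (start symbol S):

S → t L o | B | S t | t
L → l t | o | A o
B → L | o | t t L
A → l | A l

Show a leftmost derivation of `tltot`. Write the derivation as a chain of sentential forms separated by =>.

S => St   [S → S t]
St => tLot   [S → t L o]
tLot => tltot   [L → l t]

S=>St=>tLot=>tltot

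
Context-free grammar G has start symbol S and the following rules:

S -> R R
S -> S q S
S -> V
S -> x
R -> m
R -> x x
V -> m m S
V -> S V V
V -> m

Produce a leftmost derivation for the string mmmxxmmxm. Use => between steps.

S => V   [S -> V]
V => SVV   [V -> S V V]
SVV => VVV   [S -> V]
VVV => mmSVV   [V -> m m S]
mmSVV => mmRRVV   [S -> R R]
mmRRVV => mmmRVV   [R -> m]
mmmRVV => mmmxxVV   [R -> x x]
mmmxxVV => mmmxxmmSV   [V -> m m S]
mmmxxmmSV => mmmxxmmxV   [S -> x]
mmmxxmmxV => mmmxxmmxm   [V -> m]

S => V => SVV => VVV => mmSVV => mmRRVV => mmmRVV => mmmxxVV => mmmxxmmSV => mmmxxmmxV => mmmxxmmxm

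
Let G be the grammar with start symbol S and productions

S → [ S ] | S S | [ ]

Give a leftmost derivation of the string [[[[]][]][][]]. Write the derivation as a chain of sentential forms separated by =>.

S => [S]   [S → [ S ]]
[S] => [SS]   [S → S S]
[SS] => [SSS]   [S → S S]
[SSS] => [[S]SS]   [S → [ S ]]
[[S]SS] => [[SS]SS]   [S → S S]
[[SS]SS] => [[[S]S]SS]   [S → [ S ]]
[[[S]S]SS] => [[[[]]S]SS]   [S → [ ]]
[[[[]]S]SS] => [[[[]][]]SS]   [S → [ ]]
[[[[]][]]SS] => [[[[]][]][]S]   [S → [ ]]
[[[[]][]][]S] => [[[[]][]][][]]   [S → [ ]]

S => [S] => [SS] => [SSS] => [[S]SS] => [[SS]SS] => [[[S]S]SS] => [[[[]]S]SS] => [[[[]][]]SS] => [[[[]][]][]S] => [[[[]][]][][]]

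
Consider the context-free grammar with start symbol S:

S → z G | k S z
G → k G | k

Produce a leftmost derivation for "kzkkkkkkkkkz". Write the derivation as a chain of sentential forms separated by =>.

S => kSz => kzGz => kzkGz => kzkkGz => kzkkkGz => kzkkkkGz => kzkkkkkGz => kzkkkkkkGz => kzkkkkkkkGz => kzkkkkkkkkGz => kzkkkkkkkkkz

S => kSz   [S → k S z]
kSz => kzGz   [S → z G]
kzGz => kzkGz   [G → k G]
kzkGz => kzkkGz   [G → k G]
kzkkGz => kzkkkGz   [G → k G]
kzkkkGz => kzkkkkGz   [G → k G]
kzkkkkGz => kzkkkkkGz   [G → k G]
kzkkkkkGz => kzkkkkkkGz   [G → k G]
kzkkkkkkGz => kzkkkkkkkGz   [G → k G]
kzkkkkkkkGz => kzkkkkkkkkGz   [G → k G]
kzkkkkkkkkGz => kzkkkkkkkkkz   [G → k]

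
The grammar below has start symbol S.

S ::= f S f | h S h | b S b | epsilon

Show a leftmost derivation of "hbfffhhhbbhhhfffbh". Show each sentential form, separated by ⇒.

S ⇒ hSh ⇒ hbSbh ⇒ hbfSfbh ⇒ hbffSffbh ⇒ hbfffSfffbh ⇒ hbfffhShfffbh ⇒ hbfffhhShhfffbh ⇒ hbfffhhhShhhfffbh ⇒ hbfffhhhbSbhhhfffbh ⇒ hbfffhhhbbhhhfffbh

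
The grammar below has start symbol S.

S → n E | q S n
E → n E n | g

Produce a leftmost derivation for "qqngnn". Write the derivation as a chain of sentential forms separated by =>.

S=>qSn=>qqSnn=>qqnEnn=>qqngnn

S => qSn   [S → q S n]
qSn => qqSnn   [S → q S n]
qqSnn => qqnEnn   [S → n E]
qqnEnn => qqngnn   [E → g]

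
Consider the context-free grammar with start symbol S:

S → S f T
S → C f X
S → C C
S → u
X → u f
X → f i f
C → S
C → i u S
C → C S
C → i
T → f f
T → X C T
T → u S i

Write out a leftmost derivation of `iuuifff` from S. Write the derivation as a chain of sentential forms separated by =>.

S=>SfT=>CCfT=>iuSCfT=>iuuCfT=>iuuifT=>iuuifff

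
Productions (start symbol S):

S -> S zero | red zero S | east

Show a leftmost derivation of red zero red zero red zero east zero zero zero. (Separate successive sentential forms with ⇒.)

S ⇒ S zero ⇒ S zero zero ⇒ red zero S zero zero ⇒ red zero red zero S zero zero ⇒ red zero red zero S zero zero zero ⇒ red zero red zero red zero S zero zero zero ⇒ red zero red zero red zero east zero zero zero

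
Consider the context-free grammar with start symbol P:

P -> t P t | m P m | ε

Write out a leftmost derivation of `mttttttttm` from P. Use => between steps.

P => mPm => mtPtm => mttPttm => mtttPtttm => mttttPttttm => mttttttttm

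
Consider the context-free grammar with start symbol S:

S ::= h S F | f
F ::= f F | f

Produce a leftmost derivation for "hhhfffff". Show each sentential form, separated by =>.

S=>hSF=>hhSFF=>hhhSFFF=>hhhfFFF=>hhhffFFF=>hhhfffFF=>hhhffffF=>hhhfffff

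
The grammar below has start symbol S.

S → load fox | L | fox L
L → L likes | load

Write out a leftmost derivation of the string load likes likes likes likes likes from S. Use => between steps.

S => L => L likes => L likes likes => L likes likes likes => L likes likes likes likes => L likes likes likes likes likes => load likes likes likes likes likes

S => L   [S → L]
L => L likes   [L → L likes]
L likes => L likes likes   [L → L likes]
L likes likes => L likes likes likes   [L → L likes]
L likes likes likes => L likes likes likes likes   [L → L likes]
L likes likes likes likes => L likes likes likes likes likes   [L → L likes]
L likes likes likes likes likes => load likes likes likes likes likes   [L → load]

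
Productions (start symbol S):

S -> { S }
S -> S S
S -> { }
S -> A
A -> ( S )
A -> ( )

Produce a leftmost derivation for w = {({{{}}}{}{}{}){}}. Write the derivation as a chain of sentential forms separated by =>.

S => {S}   [S -> { S }]
{S} => {SS}   [S -> S S]
{SS} => {AS}   [S -> A]
{AS} => {(S)S}   [A -> ( S )]
{(S)S} => {(SS)S}   [S -> S S]
{(SS)S} => {(SSS)S}   [S -> S S]
{(SSS)S} => {({S}SS)S}   [S -> { S }]
{({S}SS)S} => {({{S}}SS)S}   [S -> { S }]
{({{S}}SS)S} => {({{{}}}SS)S}   [S -> { }]
{({{{}}}SS)S} => {({{{}}}SSS)S}   [S -> S S]
{({{{}}}SSS)S} => {({{{}}}{}SS)S}   [S -> { }]
{({{{}}}{}SS)S} => {({{{}}}{}{}S)S}   [S -> { }]
{({{{}}}{}{}S)S} => {({{{}}}{}{}{})S}   [S -> { }]
{({{{}}}{}{}{})S} => {({{{}}}{}{}{}){}}   [S -> { }]

S=>{S}=>{SS}=>{AS}=>{(S)S}=>{(SS)S}=>{(SSS)S}=>{({S}SS)S}=>{({{S}}SS)S}=>{({{{}}}SS)S}=>{({{{}}}SSS)S}=>{({{{}}}{}SS)S}=>{({{{}}}{}{}S)S}=>{({{{}}}{}{}{})S}=>{({{{}}}{}{}{}){}}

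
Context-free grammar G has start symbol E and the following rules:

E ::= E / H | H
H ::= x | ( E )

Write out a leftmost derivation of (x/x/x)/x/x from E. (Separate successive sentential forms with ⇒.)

E ⇒ E/H ⇒ E/H/H ⇒ H/H/H ⇒ (E)/H/H ⇒ (E/H)/H/H ⇒ (E/H/H)/H/H ⇒ (H/H/H)/H/H ⇒ (x/H/H)/H/H ⇒ (x/x/H)/H/H ⇒ (x/x/x)/H/H ⇒ (x/x/x)/x/H ⇒ (x/x/x)/x/x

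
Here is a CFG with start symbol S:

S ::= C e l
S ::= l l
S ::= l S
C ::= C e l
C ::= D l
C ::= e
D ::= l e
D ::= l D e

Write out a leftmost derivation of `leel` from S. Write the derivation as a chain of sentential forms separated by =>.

S => lS => lCel => leel

S => lS   [S ::= l S]
lS => lCel   [S ::= C e l]
lCel => leel   [C ::= e]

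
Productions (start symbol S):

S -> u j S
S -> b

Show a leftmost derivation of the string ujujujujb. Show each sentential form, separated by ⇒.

S ⇒ ujS ⇒ ujujS ⇒ ujujujS ⇒ ujujujujS ⇒ ujujujujb

S ⇒ ujS   [S -> u j S]
ujS ⇒ ujujS   [S -> u j S]
ujujS ⇒ ujujujS   [S -> u j S]
ujujujS ⇒ ujujujujS   [S -> u j S]
ujujujujS ⇒ ujujujujb   [S -> b]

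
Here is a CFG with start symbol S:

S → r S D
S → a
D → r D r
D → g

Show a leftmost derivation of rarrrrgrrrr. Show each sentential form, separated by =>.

S=>rSD=>raD=>rarDr=>rarrDrr=>rarrrDrrr=>rarrrrDrrrr=>rarrrrgrrrr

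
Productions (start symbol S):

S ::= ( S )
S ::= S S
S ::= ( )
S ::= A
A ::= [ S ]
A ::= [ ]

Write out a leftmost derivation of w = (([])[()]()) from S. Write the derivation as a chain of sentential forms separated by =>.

S => (S)   [S ::= ( S )]
(S) => (SS)   [S ::= S S]
(SS) => (SSS)   [S ::= S S]
(SSS) => ((S)SS)   [S ::= ( S )]
((S)SS) => ((A)SS)   [S ::= A]
((A)SS) => (([])SS)   [A ::= [ ]]
(([])SS) => (([])AS)   [S ::= A]
(([])AS) => (([])[S]S)   [A ::= [ S ]]
(([])[S]S) => (([])[()]S)   [S ::= ( )]
(([])[()]S) => (([])[()]())   [S ::= ( )]

S => (S) => (SS) => (SSS) => ((S)SS) => ((A)SS) => (([])SS) => (([])AS) => (([])[S]S) => (([])[()]S) => (([])[()]())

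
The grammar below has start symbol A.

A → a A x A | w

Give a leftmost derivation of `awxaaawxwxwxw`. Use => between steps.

A => aAxA => awxA => awxaAxA => awxaaAxAxA => awxaaaAxAxAxA => awxaaawxAxAxA => awxaaawxwxAxA => awxaaawxwxwxA => awxaaawxwxwxw

A => aAxA   [A → a A x A]
aAxA => awxA   [A → w]
awxA => awxaAxA   [A → a A x A]
awxaAxA => awxaaAxAxA   [A → a A x A]
awxaaAxAxA => awxaaaAxAxAxA   [A → a A x A]
awxaaaAxAxAxA => awxaaawxAxAxA   [A → w]
awxaaawxAxAxA => awxaaawxwxAxA   [A → w]
awxaaawxwxAxA => awxaaawxwxwxA   [A → w]
awxaaawxwxwxA => awxaaawxwxwxw   [A → w]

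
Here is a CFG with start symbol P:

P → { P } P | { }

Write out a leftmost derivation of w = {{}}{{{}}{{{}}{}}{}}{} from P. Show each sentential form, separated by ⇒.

P ⇒ {P}P ⇒ {{}}P ⇒ {{}}{P}P ⇒ {{}}{{P}P}P ⇒ {{}}{{{}}P}P ⇒ {{}}{{{}}{P}P}P ⇒ {{}}{{{}}{{P}P}P}P ⇒ {{}}{{{}}{{{}}P}P}P ⇒ {{}}{{{}}{{{}}{}}P}P ⇒ {{}}{{{}}{{{}}{}}{}}P ⇒ {{}}{{{}}{{{}}{}}{}}{}

P ⇒ {P}P   [P → { P } P]
{P}P ⇒ {{}}P   [P → { }]
{{}}P ⇒ {{}}{P}P   [P → { P } P]
{{}}{P}P ⇒ {{}}{{P}P}P   [P → { P } P]
{{}}{{P}P}P ⇒ {{}}{{{}}P}P   [P → { }]
{{}}{{{}}P}P ⇒ {{}}{{{}}{P}P}P   [P → { P } P]
{{}}{{{}}{P}P}P ⇒ {{}}{{{}}{{P}P}P}P   [P → { P } P]
{{}}{{{}}{{P}P}P}P ⇒ {{}}{{{}}{{{}}P}P}P   [P → { }]
{{}}{{{}}{{{}}P}P}P ⇒ {{}}{{{}}{{{}}{}}P}P   [P → { }]
{{}}{{{}}{{{}}{}}P}P ⇒ {{}}{{{}}{{{}}{}}{}}P   [P → { }]
{{}}{{{}}{{{}}{}}{}}P ⇒ {{}}{{{}}{{{}}{}}{}}{}   [P → { }]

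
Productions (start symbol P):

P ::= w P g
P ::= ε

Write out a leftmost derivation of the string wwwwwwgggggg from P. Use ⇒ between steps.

P ⇒ wPg ⇒ wwPgg ⇒ wwwPggg ⇒ wwwwPgggg ⇒ wwwwwPggggg ⇒ wwwwwwPgggggg ⇒ wwwwwwgggggg

P ⇒ wPg   [P ::= w P g]
wPg ⇒ wwPgg   [P ::= w P g]
wwPgg ⇒ wwwPggg   [P ::= w P g]
wwwPggg ⇒ wwwwPgggg   [P ::= w P g]
wwwwPgggg ⇒ wwwwwPggggg   [P ::= w P g]
wwwwwPggggg ⇒ wwwwwwPgggggg   [P ::= w P g]
wwwwwwPgggggg ⇒ wwwwwwgggggg   [P ::= ε]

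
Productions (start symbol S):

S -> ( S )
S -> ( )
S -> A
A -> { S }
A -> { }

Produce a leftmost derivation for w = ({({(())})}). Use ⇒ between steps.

S⇒(S)⇒(A)⇒({S})⇒({(S)})⇒({(A)})⇒({({S})})⇒({({(S)})})⇒({({(())})})

S ⇒ (S)   [S -> ( S )]
(S) ⇒ (A)   [S -> A]
(A) ⇒ ({S})   [A -> { S }]
({S}) ⇒ ({(S)})   [S -> ( S )]
({(S)}) ⇒ ({(A)})   [S -> A]
({(A)}) ⇒ ({({S})})   [A -> { S }]
({({S})}) ⇒ ({({(S)})})   [S -> ( S )]
({({(S)})}) ⇒ ({({(())})})   [S -> ( )]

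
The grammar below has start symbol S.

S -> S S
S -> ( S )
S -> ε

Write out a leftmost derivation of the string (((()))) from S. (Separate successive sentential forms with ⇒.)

S ⇒ SS   [S -> S S]
SS ⇒ (S)S   [S -> ( S )]
(S)S ⇒ ((S))S   [S -> ( S )]
((S))S ⇒ ((SS))S   [S -> S S]
((SS))S ⇒ (((S)S))S   [S -> ( S )]
(((S)S))S ⇒ ((((S))S))S   [S -> ( S )]
((((S))S))S ⇒ (((())S))S   [S -> ε]
(((())S))S ⇒ (((())))S   [S -> ε]
(((())))S ⇒ (((())))   [S -> ε]

S⇒SS⇒(S)S⇒((S))S⇒((SS))S⇒(((S)S))S⇒((((S))S))S⇒(((())S))S⇒(((())))S⇒(((())))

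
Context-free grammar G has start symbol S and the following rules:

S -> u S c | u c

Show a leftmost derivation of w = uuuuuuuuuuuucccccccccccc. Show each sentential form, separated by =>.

S => uSc   [S -> u S c]
uSc => uuScc   [S -> u S c]
uuScc => uuuSccc   [S -> u S c]
uuuSccc => uuuuScccc   [S -> u S c]
uuuuScccc => uuuuuSccccc   [S -> u S c]
uuuuuSccccc => uuuuuuScccccc   [S -> u S c]
uuuuuuScccccc => uuuuuuuSccccccc   [S -> u S c]
uuuuuuuSccccccc => uuuuuuuuScccccccc   [S -> u S c]
uuuuuuuuScccccccc => uuuuuuuuuSccccccccc   [S -> u S c]
uuuuuuuuuSccccccccc => uuuuuuuuuuScccccccccc   [S -> u S c]
uuuuuuuuuuScccccccccc => uuuuuuuuuuuSccccccccccc   [S -> u S c]
uuuuuuuuuuuSccccccccccc => uuuuuuuuuuuucccccccccccc   [S -> u c]

S=>uSc=>uuScc=>uuuSccc=>uuuuScccc=>uuuuuSccccc=>uuuuuuScccccc=>uuuuuuuSccccccc=>uuuuuuuuScccccccc=>uuuuuuuuuSccccccccc=>uuuuuuuuuuScccccccccc=>uuuuuuuuuuuSccccccccccc=>uuuuuuuuuuuucccccccccccc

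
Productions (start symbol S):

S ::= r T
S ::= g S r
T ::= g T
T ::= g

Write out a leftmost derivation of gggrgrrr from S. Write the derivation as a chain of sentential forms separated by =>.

S => gSr => ggSrr => gggSrrr => gggrTrrr => gggrgrrr

S => gSr   [S ::= g S r]
gSr => ggSrr   [S ::= g S r]
ggSrr => gggSrrr   [S ::= g S r]
gggSrrr => gggrTrrr   [S ::= r T]
gggrTrrr => gggrgrrr   [T ::= g]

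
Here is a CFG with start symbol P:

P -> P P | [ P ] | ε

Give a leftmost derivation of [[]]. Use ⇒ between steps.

P ⇒ PP ⇒ [P]P ⇒ [[P]]P ⇒ [[]]P ⇒ [[]]

P ⇒ PP   [P -> P P]
PP ⇒ [P]P   [P -> [ P ]]
[P]P ⇒ [[P]]P   [P -> [ P ]]
[[P]]P ⇒ [[]]P   [P -> ε]
[[]]P ⇒ [[]]   [P -> ε]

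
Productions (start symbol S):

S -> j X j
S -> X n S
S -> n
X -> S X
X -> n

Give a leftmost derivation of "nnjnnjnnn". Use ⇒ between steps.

S ⇒ XnS ⇒ SXnS ⇒ XnSXnS ⇒ nnSXnS ⇒ nnjXjXnS ⇒ nnjSXjXnS ⇒ nnjnXjXnS ⇒ nnjnnjXnS ⇒ nnjnnjnnS ⇒ nnjnnjnnn

S ⇒ XnS   [S -> X n S]
XnS ⇒ SXnS   [X -> S X]
SXnS ⇒ XnSXnS   [S -> X n S]
XnSXnS ⇒ nnSXnS   [X -> n]
nnSXnS ⇒ nnjXjXnS   [S -> j X j]
nnjXjXnS ⇒ nnjSXjXnS   [X -> S X]
nnjSXjXnS ⇒ nnjnXjXnS   [S -> n]
nnjnXjXnS ⇒ nnjnnjXnS   [X -> n]
nnjnnjXnS ⇒ nnjnnjnnS   [X -> n]
nnjnnjnnS ⇒ nnjnnjnnn   [S -> n]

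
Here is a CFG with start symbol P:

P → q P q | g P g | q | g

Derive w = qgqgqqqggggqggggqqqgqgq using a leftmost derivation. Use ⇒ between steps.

P ⇒ qPq   [P → q P q]
qPq ⇒ qgPgq   [P → g P g]
qgPgq ⇒ qgqPqgq   [P → q P q]
qgqPqgq ⇒ qgqgPgqgq   [P → g P g]
qgqgPgqgq ⇒ qgqgqPqgqgq   [P → q P q]
qgqgqPqgqgq ⇒ qgqgqqPqqgqgq   [P → q P q]
qgqgqqPqqgqgq ⇒ qgqgqqqPqqqgqgq   [P → q P q]
qgqgqqqPqqqgqgq ⇒ qgqgqqqgPgqqqgqgq   [P → g P g]
qgqgqqqgPgqqqgqgq ⇒ qgqgqqqggPggqqqgqgq   [P → g P g]
qgqgqqqggPggqqqgqgq ⇒ qgqgqqqgggPgggqqqgqgq   [P → g P g]
qgqgqqqgggPgggqqqgqgq ⇒ qgqgqqqggggPggggqqqgqgq   [P → g P g]
qgqgqqqggggPggggqqqgqgq ⇒ qgqgqqqggggqggggqqqgqgq   [P → q]

P⇒qPq⇒qgPgq⇒qgqPqgq⇒qgqgPgqgq⇒qgqgqPqgqgq⇒qgqgqqPqqgqgq⇒qgqgqqqPqqqgqgq⇒qgqgqqqgPgqqqgqgq⇒qgqgqqqggPggqqqgqgq⇒qgqgqqqgggPgggqqqgqgq⇒qgqgqqqggggPggggqqqgqgq⇒qgqgqqqggggqggggqqqgqgq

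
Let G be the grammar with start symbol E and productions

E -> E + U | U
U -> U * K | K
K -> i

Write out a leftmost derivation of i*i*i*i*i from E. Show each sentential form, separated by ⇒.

E ⇒ U ⇒ U*K ⇒ U*K*K ⇒ U*K*K*K ⇒ U*K*K*K*K ⇒ K*K*K*K*K ⇒ i*K*K*K*K ⇒ i*i*K*K*K ⇒ i*i*i*K*K ⇒ i*i*i*i*K ⇒ i*i*i*i*i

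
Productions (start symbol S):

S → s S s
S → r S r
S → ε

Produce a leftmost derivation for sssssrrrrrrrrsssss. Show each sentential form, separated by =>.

S=>sSs=>ssSss=>sssSsss=>ssssSssss=>sssssSsssss=>sssssrSrsssss=>sssssrrSrrsssss=>sssssrrrSrrrsssss=>sssssrrrrSrrrrsssss=>sssssrrrrrrrrsssss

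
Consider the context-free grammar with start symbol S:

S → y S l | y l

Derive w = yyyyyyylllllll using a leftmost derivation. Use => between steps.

S => ySl => yySll => yyySlll => yyyySllll => yyyyySlllll => yyyyyySllllll => yyyyyyylllllll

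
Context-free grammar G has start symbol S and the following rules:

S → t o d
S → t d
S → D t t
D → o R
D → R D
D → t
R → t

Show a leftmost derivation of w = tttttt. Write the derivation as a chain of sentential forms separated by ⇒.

S ⇒ Dtt   [S → D t t]
Dtt ⇒ RDtt   [D → R D]
RDtt ⇒ tDtt   [R → t]
tDtt ⇒ tRDtt   [D → R D]
tRDtt ⇒ ttDtt   [R → t]
ttDtt ⇒ ttRDtt   [D → R D]
ttRDtt ⇒ tttDtt   [R → t]
tttDtt ⇒ tttttt   [D → t]

S⇒Dtt⇒RDtt⇒tDtt⇒tRDtt⇒ttDtt⇒ttRDtt⇒tttDtt⇒tttttt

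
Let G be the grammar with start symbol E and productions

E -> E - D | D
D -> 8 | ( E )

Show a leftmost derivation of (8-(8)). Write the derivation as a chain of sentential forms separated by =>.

E => D => (E) => (E-D) => (D-D) => (8-D) => (8-(E)) => (8-(D)) => (8-(8))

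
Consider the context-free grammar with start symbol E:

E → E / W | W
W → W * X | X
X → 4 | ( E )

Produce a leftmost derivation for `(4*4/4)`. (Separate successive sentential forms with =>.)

E=>W=>X=>(E)=>(E/W)=>(W/W)=>(W*X/W)=>(X*X/W)=>(4*X/W)=>(4*4/W)=>(4*4/X)=>(4*4/4)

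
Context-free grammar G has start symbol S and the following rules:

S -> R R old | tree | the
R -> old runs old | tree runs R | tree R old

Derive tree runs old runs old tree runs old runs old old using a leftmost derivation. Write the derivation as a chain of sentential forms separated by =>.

S => R R old   [S -> R R old]
R R old => tree runs R R old   [R -> tree runs R]
tree runs R R old => tree runs old runs old R old   [R -> old runs old]
tree runs old runs old R old => tree runs old runs old tree runs R old   [R -> tree runs R]
tree runs old runs old tree runs R old => tree runs old runs old tree runs old runs old old   [R -> old runs old]

S => R R old => tree runs R R old => tree runs old runs old R old => tree runs old runs old tree runs R old => tree runs old runs old tree runs old runs old old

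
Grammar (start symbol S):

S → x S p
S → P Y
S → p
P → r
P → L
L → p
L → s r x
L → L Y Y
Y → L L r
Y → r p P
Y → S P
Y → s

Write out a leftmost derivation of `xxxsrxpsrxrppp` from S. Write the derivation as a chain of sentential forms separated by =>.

S => xSp => xxSpp => xxxSppp => xxxPYppp => xxxLYppp => xxxsrxYppp => xxxsrxLLrppp => xxxsrxpLrppp => xxxsrxpsrxrppp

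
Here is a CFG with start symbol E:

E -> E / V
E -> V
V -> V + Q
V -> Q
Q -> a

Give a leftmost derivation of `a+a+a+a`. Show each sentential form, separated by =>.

E=>V=>V+Q=>V+Q+Q=>V+Q+Q+Q=>Q+Q+Q+Q=>a+Q+Q+Q=>a+a+Q+Q=>a+a+a+Q=>a+a+a+a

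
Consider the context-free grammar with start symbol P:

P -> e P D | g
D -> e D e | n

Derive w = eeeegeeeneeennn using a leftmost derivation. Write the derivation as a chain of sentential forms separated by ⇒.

P ⇒ ePD   [P -> e P D]
ePD ⇒ eePDD   [P -> e P D]
eePDD ⇒ eeePDDD   [P -> e P D]
eeePDDD ⇒ eeeePDDDD   [P -> e P D]
eeeePDDDD ⇒ eeeegDDDD   [P -> g]
eeeegDDDD ⇒ eeeegeDeDDD   [D -> e D e]
eeeegeDeDDD ⇒ eeeegeeDeeDDD   [D -> e D e]
eeeegeeDeeDDD ⇒ eeeegeeeDeeeDDD   [D -> e D e]
eeeegeeeDeeeDDD ⇒ eeeegeeeneeeDDD   [D -> n]
eeeegeeeneeeDDD ⇒ eeeegeeeneeenDD   [D -> n]
eeeegeeeneeenDD ⇒ eeeegeeeneeennD   [D -> n]
eeeegeeeneeennD ⇒ eeeegeeeneeennn   [D -> n]

P ⇒ ePD ⇒ eePDD ⇒ eeePDDD ⇒ eeeePDDDD ⇒ eeeegDDDD ⇒ eeeegeDeDDD ⇒ eeeegeeDeeDDD ⇒ eeeegeeeDeeeDDD ⇒ eeeegeeeneeeDDD ⇒ eeeegeeeneeenDD ⇒ eeeegeeeneeennD ⇒ eeeegeeeneeennn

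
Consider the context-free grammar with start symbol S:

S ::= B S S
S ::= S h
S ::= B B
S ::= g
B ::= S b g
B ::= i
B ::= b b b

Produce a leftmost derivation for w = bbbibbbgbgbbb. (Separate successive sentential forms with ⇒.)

S ⇒ BB   [S ::= B B]
BB ⇒ SbgB   [B ::= S b g]
SbgB ⇒ BSSbgB   [S ::= B S S]
BSSbgB ⇒ bbbSSbgB   [B ::= b b b]
bbbSSbgB ⇒ bbbBBSbgB   [S ::= B B]
bbbBBSbgB ⇒ bbbiBSbgB   [B ::= i]
bbbiBSbgB ⇒ bbbibbbSbgB   [B ::= b b b]
bbbibbbSbgB ⇒ bbbibbbgbgB   [S ::= g]
bbbibbbgbgB ⇒ bbbibbbgbgbbb   [B ::= b b b]

S ⇒ BB ⇒ SbgB ⇒ BSSbgB ⇒ bbbSSbgB ⇒ bbbBBSbgB ⇒ bbbiBSbgB ⇒ bbbibbbSbgB ⇒ bbbibbbgbgB ⇒ bbbibbbgbgbbb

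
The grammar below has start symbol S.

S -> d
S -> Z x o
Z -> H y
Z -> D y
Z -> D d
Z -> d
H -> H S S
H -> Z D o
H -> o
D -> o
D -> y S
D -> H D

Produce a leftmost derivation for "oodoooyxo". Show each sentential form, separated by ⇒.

S⇒Zxo⇒Dyxo⇒HDyxo⇒oDyxo⇒oHDyxo⇒oZDoDyxo⇒oDdDoDyxo⇒oodDoDyxo⇒oodooDyxo⇒oodoooyxo

S ⇒ Zxo   [S -> Z x o]
Zxo ⇒ Dyxo   [Z -> D y]
Dyxo ⇒ HDyxo   [D -> H D]
HDyxo ⇒ oDyxo   [H -> o]
oDyxo ⇒ oHDyxo   [D -> H D]
oHDyxo ⇒ oZDoDyxo   [H -> Z D o]
oZDoDyxo ⇒ oDdDoDyxo   [Z -> D d]
oDdDoDyxo ⇒ oodDoDyxo   [D -> o]
oodDoDyxo ⇒ oodooDyxo   [D -> o]
oodooDyxo ⇒ oodoooyxo   [D -> o]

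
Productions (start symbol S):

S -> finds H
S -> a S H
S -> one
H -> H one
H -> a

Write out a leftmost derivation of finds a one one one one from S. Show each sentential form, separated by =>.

S => finds H => finds H one => finds H one one => finds H one one one => finds H one one one one => finds a one one one one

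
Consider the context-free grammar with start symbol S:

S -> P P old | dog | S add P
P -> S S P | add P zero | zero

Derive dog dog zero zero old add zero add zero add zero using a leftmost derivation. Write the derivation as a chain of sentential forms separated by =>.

S => S add P   [S -> S add P]
S add P => S add P add P   [S -> S add P]
S add P add P => S add P add P add P   [S -> S add P]
S add P add P add P => P P old add P add P add P   [S -> P P old]
P P old add P add P add P => S S P P old add P add P add P   [P -> S S P]
S S P P old add P add P add P => dog S P P old add P add P add P   [S -> dog]
dog S P P old add P add P add P => dog dog P P old add P add P add P   [S -> dog]
dog dog P P old add P add P add P => dog dog zero P old add P add P add P   [P -> zero]
dog dog zero P old add P add P add P => dog dog zero zero old add P add P add P   [P -> zero]
dog dog zero zero old add P add P add P => dog dog zero zero old add zero add P add P   [P -> zero]
dog dog zero zero old add zero add P add P => dog dog zero zero old add zero add zero add P   [P -> zero]
dog dog zero zero old add zero add zero add P => dog dog zero zero old add zero add zero add zero   [P -> zero]

S => S add P => S add P add P => S add P add P add P => P P old add P add P add P => S S P P old add P add P add P => dog S P P old add P add P add P => dog dog P P old add P add P add P => dog dog zero P old add P add P add P => dog dog zero zero old add P add P add P => dog dog zero zero old add zero add P add P => dog dog zero zero old add zero add zero add P => dog dog zero zero old add zero add zero add zero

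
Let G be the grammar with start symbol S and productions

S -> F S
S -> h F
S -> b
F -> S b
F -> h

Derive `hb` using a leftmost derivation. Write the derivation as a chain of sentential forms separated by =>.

S => FS => hS => hb

S => FS   [S -> F S]
FS => hS   [F -> h]
hS => hb   [S -> b]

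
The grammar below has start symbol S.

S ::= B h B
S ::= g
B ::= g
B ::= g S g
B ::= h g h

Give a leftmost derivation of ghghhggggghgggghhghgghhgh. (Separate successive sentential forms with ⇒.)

S ⇒ BhB ⇒ gSghB ⇒ gBhBghB ⇒ ghghhBghB ⇒ ghghhgSgghB ⇒ ghghhgBhBgghB ⇒ ghghhggSghBgghB ⇒ ghghhggBhBghBgghB ⇒ ghghhgggSghBghBgghB ⇒ ghghhggggghBghBgghB ⇒ ghghhggggghgSgghBgghB ⇒ ghghhggggghgggghBgghB ⇒ ghghhggggghgggghhghgghB ⇒ ghghhggggghgggghhghgghhgh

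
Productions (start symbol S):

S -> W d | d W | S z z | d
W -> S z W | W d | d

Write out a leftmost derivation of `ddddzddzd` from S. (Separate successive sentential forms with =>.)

S => dW   [S -> d W]
dW => dSzW   [W -> S z W]
dSzW => ddWzW   [S -> d W]
ddWzW => ddWdzW   [W -> W d]
ddWdzW => ddSzWdzW   [W -> S z W]
ddSzWdzW => dddWzWdzW   [S -> d W]
dddWzWdzW => ddddzWdzW   [W -> d]
ddddzWdzW => ddddzddzW   [W -> d]
ddddzddzW => ddddzddzd   [W -> d]

S=>dW=>dSzW=>ddWzW=>ddWdzW=>ddSzWdzW=>dddWzWdzW=>ddddzWdzW=>ddddzddzW=>ddddzddzd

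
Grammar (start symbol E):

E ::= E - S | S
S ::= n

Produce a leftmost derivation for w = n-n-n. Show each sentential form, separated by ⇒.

E ⇒ E-S ⇒ E-S-S ⇒ S-S-S ⇒ n-S-S ⇒ n-n-S ⇒ n-n-n

E ⇒ E-S   [E ::= E - S]
E-S ⇒ E-S-S   [E ::= E - S]
E-S-S ⇒ S-S-S   [E ::= S]
S-S-S ⇒ n-S-S   [S ::= n]
n-S-S ⇒ n-n-S   [S ::= n]
n-n-S ⇒ n-n-n   [S ::= n]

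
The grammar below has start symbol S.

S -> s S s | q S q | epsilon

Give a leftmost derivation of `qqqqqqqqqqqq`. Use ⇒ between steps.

S⇒qSq⇒qqSqq⇒qqqSqqq⇒qqqqSqqqq⇒qqqqqSqqqqq⇒qqqqqqSqqqqqq⇒qqqqqqqqqqqq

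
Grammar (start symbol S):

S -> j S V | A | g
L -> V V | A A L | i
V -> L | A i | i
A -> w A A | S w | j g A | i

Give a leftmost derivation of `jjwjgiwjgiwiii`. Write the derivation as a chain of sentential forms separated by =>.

S => jSV => jjSVV => jjAVV => jjwAAVV => jjwjgAAVV => jjwjgiAVV => jjwjgiwAAVV => jjwjgiwSwAVV => jjwjgiwjSVwAVV => jjwjgiwjgVwAVV => jjwjgiwjgiwAVV => jjwjgiwjgiwiVV => jjwjgiwjgiwiiV => jjwjgiwjgiwiii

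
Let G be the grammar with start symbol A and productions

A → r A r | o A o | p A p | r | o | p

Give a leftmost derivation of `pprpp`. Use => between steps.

A => pAp => ppApp => pprpp

A => pAp   [A → p A p]
pAp => ppApp   [A → p A p]
ppApp => pprpp   [A → r]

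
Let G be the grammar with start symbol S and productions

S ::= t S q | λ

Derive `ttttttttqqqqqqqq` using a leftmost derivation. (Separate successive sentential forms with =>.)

S => tSq => ttSqq => tttSqqq => ttttSqqqq => tttttSqqqqq => ttttttSqqqqqq => tttttttSqqqqqqq => ttttttttSqqqqqqqq => ttttttttqqqqqqqq

S => tSq   [S ::= t S q]
tSq => ttSqq   [S ::= t S q]
ttSqq => tttSqqq   [S ::= t S q]
tttSqqq => ttttSqqqq   [S ::= t S q]
ttttSqqqq => tttttSqqqqq   [S ::= t S q]
tttttSqqqqq => ttttttSqqqqqq   [S ::= t S q]
ttttttSqqqqqq => tttttttSqqqqqqq   [S ::= t S q]
tttttttSqqqqqqq => ttttttttSqqqqqqqq   [S ::= t S q]
ttttttttSqqqqqqqq => ttttttttqqqqqqqq   [S ::= λ]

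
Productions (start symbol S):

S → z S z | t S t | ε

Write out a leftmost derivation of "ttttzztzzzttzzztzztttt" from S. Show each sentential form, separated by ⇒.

S ⇒ tSt ⇒ ttStt ⇒ tttSttt ⇒ ttttStttt ⇒ ttttzSztttt ⇒ ttttzzSzztttt ⇒ ttttzztStzztttt ⇒ ttttzztzSztzztttt ⇒ ttttzztzzSzztzztttt ⇒ ttttzztzzzSzzztzztttt ⇒ ttttzztzzztStzzztzztttt ⇒ ttttzztzzzttzzztzztttt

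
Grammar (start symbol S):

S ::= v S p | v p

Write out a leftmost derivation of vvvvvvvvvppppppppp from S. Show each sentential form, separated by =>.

S => vSp => vvSpp => vvvSppp => vvvvSpppp => vvvvvSppppp => vvvvvvSpppppp => vvvvvvvSppppppp => vvvvvvvvSpppppppp => vvvvvvvvvppppppppp

S => vSp   [S ::= v S p]
vSp => vvSpp   [S ::= v S p]
vvSpp => vvvSppp   [S ::= v S p]
vvvSppp => vvvvSpppp   [S ::= v S p]
vvvvSpppp => vvvvvSppppp   [S ::= v S p]
vvvvvSppppp => vvvvvvSpppppp   [S ::= v S p]
vvvvvvSpppppp => vvvvvvvSppppppp   [S ::= v S p]
vvvvvvvSppppppp => vvvvvvvvSpppppppp   [S ::= v S p]
vvvvvvvvSpppppppp => vvvvvvvvvppppppppp   [S ::= v p]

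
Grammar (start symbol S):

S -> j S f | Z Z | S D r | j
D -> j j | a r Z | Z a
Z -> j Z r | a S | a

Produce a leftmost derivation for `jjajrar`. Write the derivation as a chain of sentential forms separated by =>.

S => SDr   [S -> S D r]
SDr => jDr   [S -> j]
jDr => jZar   [D -> Z a]
jZar => jjZrar   [Z -> j Z r]
jjZrar => jjaSrar   [Z -> a S]
jjaSrar => jjajrar   [S -> j]

S=>SDr=>jDr=>jZar=>jjZrar=>jjaSrar=>jjajrar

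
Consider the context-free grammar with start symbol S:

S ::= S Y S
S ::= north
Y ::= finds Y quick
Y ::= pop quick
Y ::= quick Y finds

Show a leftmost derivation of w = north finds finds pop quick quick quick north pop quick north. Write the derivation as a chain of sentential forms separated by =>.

S => S Y S => S Y S Y S => north Y S Y S => north finds Y quick S Y S => north finds finds Y quick quick S Y S => north finds finds pop quick quick quick S Y S => north finds finds pop quick quick quick north Y S => north finds finds pop quick quick quick north pop quick S => north finds finds pop quick quick quick north pop quick north

S => S Y S   [S ::= S Y S]
S Y S => S Y S Y S   [S ::= S Y S]
S Y S Y S => north Y S Y S   [S ::= north]
north Y S Y S => north finds Y quick S Y S   [Y ::= finds Y quick]
north finds Y quick S Y S => north finds finds Y quick quick S Y S   [Y ::= finds Y quick]
north finds finds Y quick quick S Y S => north finds finds pop quick quick quick S Y S   [Y ::= pop quick]
north finds finds pop quick quick quick S Y S => north finds finds pop quick quick quick north Y S   [S ::= north]
north finds finds pop quick quick quick north Y S => north finds finds pop quick quick quick north pop quick S   [Y ::= pop quick]
north finds finds pop quick quick quick north pop quick S => north finds finds pop quick quick quick north pop quick north   [S ::= north]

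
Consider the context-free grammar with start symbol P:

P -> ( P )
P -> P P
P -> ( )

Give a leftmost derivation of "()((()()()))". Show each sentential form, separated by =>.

P => PP => ()P => ()(P) => ()((P)) => ()((PP)) => ()((PPP)) => ()((()PP)) => ()((()()P)) => ()((()()()))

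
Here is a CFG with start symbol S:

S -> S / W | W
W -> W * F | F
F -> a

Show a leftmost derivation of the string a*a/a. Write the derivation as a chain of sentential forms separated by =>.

S => S/W => W/W => W*F/W => F*F/W => a*F/W => a*a/W => a*a/F => a*a/a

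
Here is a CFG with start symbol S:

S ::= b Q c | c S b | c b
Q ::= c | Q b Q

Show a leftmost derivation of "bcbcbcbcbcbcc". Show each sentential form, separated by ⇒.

S ⇒ bQc ⇒ bQbQc ⇒ bcbQc ⇒ bcbQbQc ⇒ bcbQbQbQc ⇒ bcbQbQbQbQc ⇒ bcbcbQbQbQc ⇒ bcbcbcbQbQc ⇒ bcbcbcbQbQbQc ⇒ bcbcbcbcbQbQc ⇒ bcbcbcbcbcbQc ⇒ bcbcbcbcbcbcc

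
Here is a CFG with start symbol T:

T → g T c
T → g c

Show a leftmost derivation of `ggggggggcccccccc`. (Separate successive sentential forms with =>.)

T => gTc => ggTcc => gggTccc => ggggTcccc => gggggTccccc => ggggggTcccccc => gggggggTccccccc => ggggggggcccccccc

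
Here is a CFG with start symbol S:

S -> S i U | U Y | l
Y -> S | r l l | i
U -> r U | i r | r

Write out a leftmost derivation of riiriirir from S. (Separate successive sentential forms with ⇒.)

S ⇒ SiU ⇒ SiUiU ⇒ SiUiUiU ⇒ UYiUiUiU ⇒ rYiUiUiU ⇒ riiUiUiU ⇒ riiriUiU ⇒ riiriiriU ⇒ riiriirir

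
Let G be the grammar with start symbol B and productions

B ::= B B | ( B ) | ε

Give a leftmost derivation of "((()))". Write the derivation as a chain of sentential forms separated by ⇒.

B ⇒ (B) ⇒ (BB) ⇒ (BBB) ⇒ (BBBB) ⇒ (BBBBB) ⇒ (BBBBBB) ⇒ ((B)BBBBB) ⇒ (((B))BBBBB) ⇒ ((())BBBBB) ⇒ ((())BBBB) ⇒ ((())BBB) ⇒ ((())BB) ⇒ ((())B) ⇒ ((()))

B ⇒ (B)   [B ::= ( B )]
(B) ⇒ (BB)   [B ::= B B]
(BB) ⇒ (BBB)   [B ::= B B]
(BBB) ⇒ (BBBB)   [B ::= B B]
(BBBB) ⇒ (BBBBB)   [B ::= B B]
(BBBBB) ⇒ (BBBBBB)   [B ::= B B]
(BBBBBB) ⇒ ((B)BBBBB)   [B ::= ( B )]
((B)BBBBB) ⇒ (((B))BBBBB)   [B ::= ( B )]
(((B))BBBBB) ⇒ ((())BBBBB)   [B ::= ε]
((())BBBBB) ⇒ ((())BBBB)   [B ::= ε]
((())BBBB) ⇒ ((())BBB)   [B ::= ε]
((())BBB) ⇒ ((())BB)   [B ::= ε]
((())BB) ⇒ ((())B)   [B ::= ε]
((())B) ⇒ ((()))   [B ::= ε]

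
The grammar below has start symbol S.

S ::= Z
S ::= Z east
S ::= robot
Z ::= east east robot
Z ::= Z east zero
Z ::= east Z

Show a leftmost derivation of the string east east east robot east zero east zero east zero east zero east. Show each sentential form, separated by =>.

S => Z east => Z east zero east => Z east zero east zero east => east Z east zero east zero east => east Z east zero east zero east zero east => east Z east zero east zero east zero east zero east => east east east robot east zero east zero east zero east zero east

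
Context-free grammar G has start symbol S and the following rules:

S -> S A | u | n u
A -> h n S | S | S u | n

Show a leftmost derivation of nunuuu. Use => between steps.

S => SA => nuA => nuSu => nuSAu => nunuAu => nunuSu => nunuuu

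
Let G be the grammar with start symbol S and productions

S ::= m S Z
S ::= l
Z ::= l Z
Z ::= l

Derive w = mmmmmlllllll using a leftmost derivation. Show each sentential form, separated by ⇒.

S ⇒ mSZ ⇒ mmSZZ ⇒ mmmSZZZ ⇒ mmmmSZZZZ ⇒ mmmmmSZZZZZ ⇒ mmmmmlZZZZZ ⇒ mmmmmllZZZZZ ⇒ mmmmmlllZZZZ ⇒ mmmmmllllZZZ ⇒ mmmmmlllllZZ ⇒ mmmmmllllllZ ⇒ mmmmmlllllll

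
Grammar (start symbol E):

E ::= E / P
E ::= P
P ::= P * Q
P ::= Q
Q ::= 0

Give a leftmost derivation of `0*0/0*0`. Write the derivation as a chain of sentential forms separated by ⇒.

E ⇒ E/P ⇒ P/P ⇒ P*Q/P ⇒ Q*Q/P ⇒ 0*Q/P ⇒ 0*0/P ⇒ 0*0/P*Q ⇒ 0*0/Q*Q ⇒ 0*0/0*Q ⇒ 0*0/0*0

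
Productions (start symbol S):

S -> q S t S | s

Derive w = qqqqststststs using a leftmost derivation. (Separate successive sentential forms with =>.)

S => qStS => qqStStS => qqqStStStS => qqqqStStStStS => qqqqstStStStS => qqqqststStStS => qqqqstststStS => qqqqststststS => qqqqststststs

S => qStS   [S -> q S t S]
qStS => qqStStS   [S -> q S t S]
qqStStS => qqqStStStS   [S -> q S t S]
qqqStStStS => qqqqStStStStS   [S -> q S t S]
qqqqStStStStS => qqqqstStStStS   [S -> s]
qqqqstStStStS => qqqqststStStS   [S -> s]
qqqqststStStS => qqqqstststStS   [S -> s]
qqqqstststStS => qqqqststststS   [S -> s]
qqqqststststS => qqqqststststs   [S -> s]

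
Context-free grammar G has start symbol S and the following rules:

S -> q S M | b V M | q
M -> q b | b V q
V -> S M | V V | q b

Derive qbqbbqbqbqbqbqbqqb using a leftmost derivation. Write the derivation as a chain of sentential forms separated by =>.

S=>qSM=>qbVMM=>qbqbMM=>qbqbbVqM=>qbqbbVVqM=>qbqbbVVVqM=>qbqbbVVVVqM=>qbqbbVVVVVqM=>qbqbbqbVVVVqM=>qbqbbqbqbVVVqM=>qbqbbqbqbqbVVqM=>qbqbbqbqbqbqbVqM=>qbqbbqbqbqbqbqbqM=>qbqbbqbqbqbqbqbqqb

S => qSM   [S -> q S M]
qSM => qbVMM   [S -> b V M]
qbVMM => qbqbMM   [V -> q b]
qbqbMM => qbqbbVqM   [M -> b V q]
qbqbbVqM => qbqbbVVqM   [V -> V V]
qbqbbVVqM => qbqbbVVVqM   [V -> V V]
qbqbbVVVqM => qbqbbVVVVqM   [V -> V V]
qbqbbVVVVqM => qbqbbVVVVVqM   [V -> V V]
qbqbbVVVVVqM => qbqbbqbVVVVqM   [V -> q b]
qbqbbqbVVVVqM => qbqbbqbqbVVVqM   [V -> q b]
qbqbbqbqbVVVqM => qbqbbqbqbqbVVqM   [V -> q b]
qbqbbqbqbqbVVqM => qbqbbqbqbqbqbVqM   [V -> q b]
qbqbbqbqbqbqbVqM => qbqbbqbqbqbqbqbqM   [V -> q b]
qbqbbqbqbqbqbqbqM => qbqbbqbqbqbqbqbqqb   [M -> q b]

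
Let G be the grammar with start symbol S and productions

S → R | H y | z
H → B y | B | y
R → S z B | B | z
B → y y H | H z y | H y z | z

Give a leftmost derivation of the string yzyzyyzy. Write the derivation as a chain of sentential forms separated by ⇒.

S ⇒ R ⇒ B ⇒ Hzy ⇒ Byzy ⇒ Hzyyzy ⇒ Bzyyzy ⇒ Hzyzyyzy ⇒ yzyzyyzy

S ⇒ R   [S → R]
R ⇒ B   [R → B]
B ⇒ Hzy   [B → H z y]
Hzy ⇒ Byzy   [H → B y]
Byzy ⇒ Hzyyzy   [B → H z y]
Hzyyzy ⇒ Bzyyzy   [H → B]
Bzyyzy ⇒ Hzyzyyzy   [B → H z y]
Hzyzyyzy ⇒ yzyzyyzy   [H → y]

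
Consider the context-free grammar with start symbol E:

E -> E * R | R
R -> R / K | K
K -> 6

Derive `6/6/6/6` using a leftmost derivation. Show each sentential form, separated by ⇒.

E⇒R⇒R/K⇒R/K/K⇒R/K/K/K⇒K/K/K/K⇒6/K/K/K⇒6/6/K/K⇒6/6/6/K⇒6/6/6/6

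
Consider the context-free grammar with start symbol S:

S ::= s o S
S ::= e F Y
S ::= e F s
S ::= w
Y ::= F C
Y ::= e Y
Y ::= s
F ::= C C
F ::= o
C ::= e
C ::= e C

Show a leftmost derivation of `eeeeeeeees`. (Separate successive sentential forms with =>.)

S=>eFs=>eCCs=>eeCCs=>eeeCCs=>eeeeCCs=>eeeeeCCs=>eeeeeeCs=>eeeeeeeCs=>eeeeeeeeCs=>eeeeeeeees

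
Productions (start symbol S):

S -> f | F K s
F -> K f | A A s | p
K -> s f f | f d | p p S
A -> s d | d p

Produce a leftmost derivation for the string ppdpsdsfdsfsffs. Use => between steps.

S => FKs => KfKs => ppSfKs => ppFKsfKs => ppAAsKsfKs => ppdpAsKsfKs => ppdpsdsKsfKs => ppdpsdsfdsfKs => ppdpsdsfdsfsffs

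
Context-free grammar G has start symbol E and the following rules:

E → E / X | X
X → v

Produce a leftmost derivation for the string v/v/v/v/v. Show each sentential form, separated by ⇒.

E ⇒ E/X ⇒ E/X/X ⇒ E/X/X/X ⇒ E/X/X/X/X ⇒ X/X/X/X/X ⇒ v/X/X/X/X ⇒ v/v/X/X/X ⇒ v/v/v/X/X ⇒ v/v/v/v/X ⇒ v/v/v/v/v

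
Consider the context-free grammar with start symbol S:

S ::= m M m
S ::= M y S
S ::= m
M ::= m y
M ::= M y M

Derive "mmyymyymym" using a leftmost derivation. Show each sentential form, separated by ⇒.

S ⇒ mMm   [S ::= m M m]
mMm ⇒ mMyMm   [M ::= M y M]
mMyMm ⇒ mMyMyMm   [M ::= M y M]
mMyMyMm ⇒ mmyyMyMm   [M ::= m y]
mmyyMyMm ⇒ mmyymyyMm   [M ::= m y]
mmyymyyMm ⇒ mmyymyymym   [M ::= m y]

S ⇒ mMm ⇒ mMyMm ⇒ mMyMyMm ⇒ mmyyMyMm ⇒ mmyymyyMm ⇒ mmyymyymym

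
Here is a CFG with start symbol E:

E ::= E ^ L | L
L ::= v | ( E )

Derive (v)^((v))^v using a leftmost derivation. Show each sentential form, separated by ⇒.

E ⇒ E^L ⇒ E^L^L ⇒ L^L^L ⇒ (E)^L^L ⇒ (L)^L^L ⇒ (v)^L^L ⇒ (v)^(E)^L ⇒ (v)^(L)^L ⇒ (v)^((E))^L ⇒ (v)^((L))^L ⇒ (v)^((v))^L ⇒ (v)^((v))^v

E ⇒ E^L   [E ::= E ^ L]
E^L ⇒ E^L^L   [E ::= E ^ L]
E^L^L ⇒ L^L^L   [E ::= L]
L^L^L ⇒ (E)^L^L   [L ::= ( E )]
(E)^L^L ⇒ (L)^L^L   [E ::= L]
(L)^L^L ⇒ (v)^L^L   [L ::= v]
(v)^L^L ⇒ (v)^(E)^L   [L ::= ( E )]
(v)^(E)^L ⇒ (v)^(L)^L   [E ::= L]
(v)^(L)^L ⇒ (v)^((E))^L   [L ::= ( E )]
(v)^((E))^L ⇒ (v)^((L))^L   [E ::= L]
(v)^((L))^L ⇒ (v)^((v))^L   [L ::= v]
(v)^((v))^L ⇒ (v)^((v))^v   [L ::= v]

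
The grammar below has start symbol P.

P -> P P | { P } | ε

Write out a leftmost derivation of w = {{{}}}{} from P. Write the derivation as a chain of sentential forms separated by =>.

P => PP   [P -> P P]
PP => {P}P   [P -> { P }]
{P}P => {PP}P   [P -> P P]
{PP}P => {{P}P}P   [P -> { P }]
{{P}P}P => {{{P}}P}P   [P -> { P }]
{{{P}}P}P => {{{}}P}P   [P -> ε]
{{{}}P}P => {{{}}}P   [P -> ε]
{{{}}}P => {{{}}}{P}   [P -> { P }]
{{{}}}{P} => {{{}}}{}   [P -> ε]

P => PP => {P}P => {PP}P => {{P}P}P => {{{P}}P}P => {{{}}P}P => {{{}}}P => {{{}}}{P} => {{{}}}{}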